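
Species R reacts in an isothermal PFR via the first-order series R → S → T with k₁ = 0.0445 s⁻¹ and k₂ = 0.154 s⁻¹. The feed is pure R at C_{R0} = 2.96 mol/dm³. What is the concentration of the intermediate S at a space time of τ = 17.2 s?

0.474 mol/dm³

The intermediate concentration in a first-order A→B→C sequence is C_S = k₁C_{R0}(e^(−k₁τ) − e^(−k₂τ))/(k₂−k₁).
e^(−k₁τ) = e^(−0.0445×17.2) = e^(−0.7654) = 0.4651; e^(−k₂τ) = e^(−2.649) = 0.07074.
C_S = 0.0445×2.96/(0.154−0.0445) × (0.4651−0.07074) = 1.203×0.3944 = 0.4744 mol/dm³.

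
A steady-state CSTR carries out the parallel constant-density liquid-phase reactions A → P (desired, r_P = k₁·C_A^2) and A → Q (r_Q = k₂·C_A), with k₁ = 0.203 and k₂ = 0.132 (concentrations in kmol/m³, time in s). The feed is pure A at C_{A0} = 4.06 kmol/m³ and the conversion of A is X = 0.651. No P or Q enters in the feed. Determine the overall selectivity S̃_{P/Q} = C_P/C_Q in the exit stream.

2.18

Exit C_A = C_{A0}(1−X) = 4.06×0.349 = 1.417 kmol/m³.
In a CSTR the entire volume is at exit conditions, so r_P = 0.203×1.417^2 = 0.4076 and r_Q = 0.132×1.417 = 0.1870.
Overall selectivity = C_P/C_Q = r_Pτ/(r_Qτ) = r_P/r_Q = 2.18.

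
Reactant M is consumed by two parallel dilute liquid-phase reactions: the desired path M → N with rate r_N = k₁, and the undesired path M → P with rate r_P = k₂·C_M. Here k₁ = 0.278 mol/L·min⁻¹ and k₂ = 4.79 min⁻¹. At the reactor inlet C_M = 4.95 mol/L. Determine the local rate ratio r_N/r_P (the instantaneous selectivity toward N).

0.0117

S_{N/P} = r_N/r_P = (k₁)/(k₂·C_M) = (k₁/k₂)·C_M⁻¹.
= (0.278) / (4.79×4.950) = 0.2780/23.71 = 0.0117.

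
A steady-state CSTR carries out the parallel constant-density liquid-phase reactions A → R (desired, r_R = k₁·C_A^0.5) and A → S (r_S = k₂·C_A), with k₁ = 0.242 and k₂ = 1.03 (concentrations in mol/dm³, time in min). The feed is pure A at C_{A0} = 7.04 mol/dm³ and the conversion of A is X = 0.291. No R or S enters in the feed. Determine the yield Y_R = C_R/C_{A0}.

Exit C_A = C_{A0}(1−X) = 7.04×0.709 = 4.991 mol/dm³.
In a CSTR the entire volume is at exit conditions, so r_R = 0.242×4.991^0.5 = 0.5407 and r_S = 1.03×4.991 = 5.141.
Fraction of consumed A going to R: r_R/(r_R+r_S) = 0.09516.
C_R = 0.09516·C_{A0}·X = 0.09516×7.04×0.291 = 0.195 mol/dm³; Y_R = C_R/C_{A0} = 0.0277.

0.0277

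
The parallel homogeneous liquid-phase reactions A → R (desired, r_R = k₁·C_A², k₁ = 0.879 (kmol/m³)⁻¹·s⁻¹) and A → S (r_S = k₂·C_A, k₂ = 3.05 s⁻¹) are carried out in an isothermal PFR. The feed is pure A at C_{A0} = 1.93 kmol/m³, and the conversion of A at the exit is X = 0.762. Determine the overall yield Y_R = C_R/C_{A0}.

0.190

C_A = C_{A0}(1−X) = 0.4593 kmol/m³.
Along a PFR/batch, dC_S/dC_A = −r_S/(r_R+r_S) = −k₂/(k₂+k₁·C_A).
Integrating from C_{A0} to C_A: C_S = (3.05/0.879)·ln[(3.05+0.879·1.93)/(3.05+0.879·0.459)] = 3.470·ln(4.746/3.454) = 1.103 kmol/m³.
Then C_R = (C_{A0}−C_A) − C_S = 1.471 − 1.103 = 0.3675 kmol/m³.
Y_R = C_R/C_{A0} = 0.3675/1.93 = 0.190.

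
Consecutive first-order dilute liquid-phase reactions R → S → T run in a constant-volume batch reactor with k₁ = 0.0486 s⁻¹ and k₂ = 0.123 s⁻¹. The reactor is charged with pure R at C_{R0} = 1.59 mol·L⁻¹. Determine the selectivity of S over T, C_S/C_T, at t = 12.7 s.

Solving the coupled first-order balances gives C_S(t) = [k₁/(k₂−k₁)]·C_{R0}·(e^(−k₁t) − e^(−k₂t)).
e^(−k₁t) = e^(−0.0486×12.7) = e^(−0.6172) = 0.5394; e^(−k₂t) = e^(−1.562) = 0.2097.
C_S = 0.0486×1.59/(0.123−0.0486) × (0.5394−0.2097) = 1.039×0.3297 = 0.3425 mol·L⁻¹.
C_R = C_{R0}e^(−k₁t) = 0.8577 mol·L⁻¹, so C_T = C_{R0}−C_R−C_S = 0.3898 mol·L⁻¹; C_S/C_T = 0.879.

0.879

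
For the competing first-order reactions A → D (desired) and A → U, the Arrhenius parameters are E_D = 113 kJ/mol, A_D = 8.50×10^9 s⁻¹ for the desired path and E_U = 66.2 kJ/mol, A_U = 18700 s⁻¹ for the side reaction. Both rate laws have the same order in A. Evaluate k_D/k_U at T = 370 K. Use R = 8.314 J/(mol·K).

0.112

With equal orders, S_{D/U} = k_D/k_U = (A_D/A_U)·exp[(E_U−E_D)/(RT)].
(E_U−E_D)/(RT) = (66.2−113)×10³/(8.314×370) = -46800/3076 = -15.21.
k_D/k_U = (8.50×10^9/18700)·exp(-15.21) = 4.545×10^5 × 2.471×10^-7 = 0.112.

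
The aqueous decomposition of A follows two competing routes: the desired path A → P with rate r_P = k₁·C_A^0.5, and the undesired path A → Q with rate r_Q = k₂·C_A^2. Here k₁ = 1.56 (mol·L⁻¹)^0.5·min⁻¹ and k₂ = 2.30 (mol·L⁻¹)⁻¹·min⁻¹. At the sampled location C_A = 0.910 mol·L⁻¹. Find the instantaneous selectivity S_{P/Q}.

0.781

S_{P/Q} = r_P/r_Q = (k₁·C_A^0.5)/(k₂·C_A^2) = (k₁/k₂)·C_A^-1.5.
= (1.56×0.9100^0.5) / (2.30×0.9100^2) = 1.488/1.905 = 0.781.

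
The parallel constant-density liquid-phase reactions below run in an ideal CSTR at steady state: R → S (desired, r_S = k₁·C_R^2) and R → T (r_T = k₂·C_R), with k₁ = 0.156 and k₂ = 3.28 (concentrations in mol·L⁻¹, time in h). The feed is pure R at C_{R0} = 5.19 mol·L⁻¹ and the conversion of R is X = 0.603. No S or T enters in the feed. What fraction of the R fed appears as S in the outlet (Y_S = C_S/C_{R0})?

0.0538

Exit C_R = C_{R0}(1−X) = 5.19×0.397 = 2.060 mol·L⁻¹.
Rates in a CSTR are evaluated at the outlet concentration: r_S = 0.156×2.060^2 = 0.6623, r_T = 3.28×2.060 = 6.758.
Fraction of consumed R going to S: r_S/(r_S+r_T) = 0.08925.
C_S = 0.08925·C_{R0}·X = 0.08925×5.19×0.603 = 0.279 mol·L⁻¹; Y_S = C_S/C_{R0} = 0.0538.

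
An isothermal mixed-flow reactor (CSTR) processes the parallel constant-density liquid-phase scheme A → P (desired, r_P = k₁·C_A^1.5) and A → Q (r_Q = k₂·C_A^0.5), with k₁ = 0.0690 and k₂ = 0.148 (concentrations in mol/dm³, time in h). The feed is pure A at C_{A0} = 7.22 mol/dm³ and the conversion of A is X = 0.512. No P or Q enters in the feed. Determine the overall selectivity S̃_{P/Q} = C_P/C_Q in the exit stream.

Exit C_A = C_{A0}(1−X) = 7.22×0.488 = 3.523 mol/dm³.
In a CSTR the entire volume is at exit conditions, so r_P = 0.0690×3.523^1.5 = 0.4563 and r_Q = 0.148×3.523^0.5 = 0.2778.
Overall selectivity = C_P/C_Q = r_Pτ/(r_Qτ) = r_P/r_Q = 1.64.

1.64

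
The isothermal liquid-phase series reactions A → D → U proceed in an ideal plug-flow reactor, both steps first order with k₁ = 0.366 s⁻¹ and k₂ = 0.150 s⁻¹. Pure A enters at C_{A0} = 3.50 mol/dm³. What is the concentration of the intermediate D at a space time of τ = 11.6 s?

For first-order series with pure A initially, C_D(τ) = k₁C_{A0}/(k₂−k₁)·(e^(−k₁τ) − e^(−k₂τ)).
e^(−k₁τ) = e^(−0.366×11.6) = e^(−4.246) = 0.01433; e^(−k₂τ) = e^(−1.740) = 0.1755.
C_D = 0.366×3.50/(0.150−0.366) × (0.01433−0.1755) = (-5.931)×(-0.1612) = 0.9560 mol/dm³.

0.956 mol/dm³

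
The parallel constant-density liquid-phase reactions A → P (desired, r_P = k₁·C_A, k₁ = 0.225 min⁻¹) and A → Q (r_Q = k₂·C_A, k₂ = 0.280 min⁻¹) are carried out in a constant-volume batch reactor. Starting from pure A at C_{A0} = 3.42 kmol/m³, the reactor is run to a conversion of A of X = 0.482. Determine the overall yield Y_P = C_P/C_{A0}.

0.215

C_A = C_{A0}(1−X) = 1.772 kmol/m³.
Both paths are first order in A, so the instantaneous fraction to P is constant: dC_P/d(−C_A) = k₁/(k₁+k₂) = 0.4455.
C_P = 0.4455·(C_{A0}−C_A) = 0.4455×1.648 = 0.734 kmol/m³.
Y_P = C_P/C_{A0} = 0.7345/3.42 = 0.215.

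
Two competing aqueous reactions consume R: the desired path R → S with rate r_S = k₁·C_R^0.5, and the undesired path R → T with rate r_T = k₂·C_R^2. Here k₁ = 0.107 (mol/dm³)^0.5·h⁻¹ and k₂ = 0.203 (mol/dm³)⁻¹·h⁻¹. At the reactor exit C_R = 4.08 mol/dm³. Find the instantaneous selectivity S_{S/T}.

0.0640

S_{S/T} = r_S/r_T = (k₁·C_R^0.5)/(k₂·C_R^2) = (k₁/k₂)·C_R^-1.5.
= (0.107×4.080^0.5) / (0.203×4.080^2) = 0.2161/3.379 = 0.0640.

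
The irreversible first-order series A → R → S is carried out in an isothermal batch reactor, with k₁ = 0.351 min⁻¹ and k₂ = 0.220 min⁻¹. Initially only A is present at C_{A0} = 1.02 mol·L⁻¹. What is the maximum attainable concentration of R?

For a first-order series the maximum intermediate yield is C_{R,max}/C_{A0} = (k₁/k₂)^[k₂/(k₂−k₁)].
= (0.351/0.220)^(0.220/(0.220−0.351)) = (1.595)^(-1.679) = 0.4563.
C_{R,max} = 0.4563×1.02 = 0.465 mol·L⁻¹.

0.465 mol·L⁻¹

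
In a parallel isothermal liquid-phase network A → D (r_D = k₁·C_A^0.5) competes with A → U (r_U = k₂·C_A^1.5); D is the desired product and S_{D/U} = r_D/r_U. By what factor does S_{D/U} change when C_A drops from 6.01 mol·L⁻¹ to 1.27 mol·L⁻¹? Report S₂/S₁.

4.73

S_{D/U} = (k₁/k₂)·C_A⁻¹, so S₂/S₁ = (C_{A,2}/C_{A,1})⁻¹.
= 6.01/1.27 = 4.73.
Selectivity toward D rises as C_A falls — low-concentration operation is favoured.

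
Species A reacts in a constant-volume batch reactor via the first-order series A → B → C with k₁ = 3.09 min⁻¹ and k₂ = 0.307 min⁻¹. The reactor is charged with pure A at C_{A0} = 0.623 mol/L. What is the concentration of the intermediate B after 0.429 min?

0.423 mol/L

Solving the coupled first-order balances gives C_B(t) = [k₁/(k₂−k₁)]·C_{A0}·(e^(−k₁t) − e^(−k₂t)).
e^(−k₁t) = e^(−3.09×0.429) = e^(−1.326) = 0.2656; e^(−k₂t) = e^(−0.1317) = 0.8766.
C_B = 3.09×0.623/(0.307−3.09) × (0.2656−0.8766) = (-0.6917)×(-0.6110) = 0.4226 mol/L.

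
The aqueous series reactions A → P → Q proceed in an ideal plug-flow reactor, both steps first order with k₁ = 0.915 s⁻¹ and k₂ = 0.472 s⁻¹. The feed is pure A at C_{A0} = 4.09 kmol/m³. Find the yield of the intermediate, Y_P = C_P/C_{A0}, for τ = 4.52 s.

For first-order series with pure A initially, C_P(τ) = k₁C_{A0}/(k₂−k₁)·(e^(−k₁τ) − e^(−k₂τ)).
e^(−k₁τ) = e^(−0.915×4.52) = e^(−4.136) = 0.01599; e^(−k₂τ) = e^(−2.133) = 0.1184.
C_P = 0.915×4.09/(0.472−0.915) × (0.01599−0.1184) = (-8.448)×(-0.1024) = 0.8654 kmol/m³.
Y_P = C_P/C_{A0} = 0.8654/4.09 = 0.212.

0.212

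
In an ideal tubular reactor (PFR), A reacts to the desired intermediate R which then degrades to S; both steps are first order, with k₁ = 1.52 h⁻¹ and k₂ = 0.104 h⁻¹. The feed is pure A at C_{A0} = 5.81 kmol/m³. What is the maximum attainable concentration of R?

4.77 kmol/m³

For a first-order series the maximum intermediate yield is C_{R,max}/C_{A0} = (k₁/k₂)^[k₂/(k₂−k₁)].
= (1.52/0.104)^(0.104/(0.104−1.52)) = (14.62)^(-0.07345) = 0.8212.
C_{R,max} = 0.8212×5.81 = 4.77 kmol/m³.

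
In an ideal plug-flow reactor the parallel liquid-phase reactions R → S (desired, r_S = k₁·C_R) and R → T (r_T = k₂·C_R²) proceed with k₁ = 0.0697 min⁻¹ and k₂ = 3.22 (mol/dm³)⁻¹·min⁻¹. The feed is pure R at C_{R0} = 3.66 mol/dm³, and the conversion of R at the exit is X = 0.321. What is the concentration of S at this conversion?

0.00832 mol/dm³

C_R = C_{R0}(1−X) = 2.485 mol/dm³.
Along a PFR/batch, dC_S/dC_R = −r_S/(r_S+r_T) = −k₁/(k₁+k₂·C_R).
Integrating from C_{R0} to C_R: C_S = (0.0697/3.22)·ln[(0.0697+3.22·3.66)/(0.0697+3.22·2.49)] = 0.02165·ln(11.85/8.072) = 0.008320 mol/dm³.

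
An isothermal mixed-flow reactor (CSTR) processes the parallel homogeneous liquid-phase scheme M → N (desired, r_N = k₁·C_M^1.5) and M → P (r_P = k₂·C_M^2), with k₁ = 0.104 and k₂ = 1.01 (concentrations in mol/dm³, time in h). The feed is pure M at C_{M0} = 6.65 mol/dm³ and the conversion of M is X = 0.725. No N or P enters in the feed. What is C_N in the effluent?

Exit C_M = C_{M0}(1−X) = 6.65×0.275 = 1.829 mol/dm³.
A CSTR operates uniformly at the exit composition, giving r_N = 0.2572 and r_P = 3.378 (each k·C_M^n at C_M = 1.829).
Fraction of consumed M going to N: r_N/(r_N+r_P) = 0.07076.
C_N = 0.07076·C_{M0}·X = 0.07076×6.65×0.725 = 0.341 mol/dm³.

0.341 mol/dm³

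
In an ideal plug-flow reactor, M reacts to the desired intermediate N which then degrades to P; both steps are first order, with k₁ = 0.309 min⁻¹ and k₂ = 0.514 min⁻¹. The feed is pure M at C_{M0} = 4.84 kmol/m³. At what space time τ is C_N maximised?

2.48 min

The intermediate peaks when r₁ = r₂, i.e. k₁e^(−k₁τ) = k₂e^(−k₂τ), giving τ_opt = ln(k₂/k₁)/(k₂−k₁).
= ln(0.514/0.309)/(0.514−0.309) = ln(1.663)/0.2050 = 0.5089/0.2050 = 2.48 min.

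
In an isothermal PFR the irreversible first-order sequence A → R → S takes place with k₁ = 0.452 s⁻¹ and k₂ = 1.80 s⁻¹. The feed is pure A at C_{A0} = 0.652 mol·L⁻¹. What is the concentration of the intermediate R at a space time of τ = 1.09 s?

0.103 mol·L⁻¹

For first-order series with pure A initially, C_R(τ) = k₁C_{A0}/(k₂−k₁)·(e^(−k₁τ) − e^(−k₂τ)).
e^(−k₁τ) = e^(−0.452×1.09) = e^(−0.4927) = 0.6110; e^(−k₂τ) = e^(−1.962) = 0.1406.
C_R = 0.452×0.652/(1.80−0.452) × (0.6110−0.1406) = 0.2186×0.4704 = 0.1028 mol·L⁻¹.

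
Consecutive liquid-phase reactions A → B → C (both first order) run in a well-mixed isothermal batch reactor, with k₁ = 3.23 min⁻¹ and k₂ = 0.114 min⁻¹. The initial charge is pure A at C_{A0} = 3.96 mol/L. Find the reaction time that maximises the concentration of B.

1.07 min

For first-order series the maximum of C_B occurs at t_opt = ln(k₂/k₁)/(k₂−k₁).
= ln(0.114/3.23)/(0.114−3.23) = ln(0.03529)/-3.116 = -3.344/-3.116 = 1.07 min.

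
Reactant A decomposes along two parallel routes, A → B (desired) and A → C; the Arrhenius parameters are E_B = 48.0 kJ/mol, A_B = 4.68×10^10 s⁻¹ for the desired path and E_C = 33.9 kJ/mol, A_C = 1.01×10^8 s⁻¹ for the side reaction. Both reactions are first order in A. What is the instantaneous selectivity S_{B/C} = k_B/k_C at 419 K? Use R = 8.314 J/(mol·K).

8.09

Since both paths have the same order in A, the concentration cancels and S_{B/C} = k_B/k_C = (A_B/A_C)·exp[(E_C−E_B)/(RT)].
(E_C−E_B)/(RT) = (33.9−48.0)×10³/(8.314×419) = -14100/3484 = -4.048.
k_B/k_C = (4.68×10^10/1.01×10^8)·exp(-4.048) = 463.4 × 0.01746 = 8.09.
Since E_B > E_C, raising the temperature improves selectivity toward B.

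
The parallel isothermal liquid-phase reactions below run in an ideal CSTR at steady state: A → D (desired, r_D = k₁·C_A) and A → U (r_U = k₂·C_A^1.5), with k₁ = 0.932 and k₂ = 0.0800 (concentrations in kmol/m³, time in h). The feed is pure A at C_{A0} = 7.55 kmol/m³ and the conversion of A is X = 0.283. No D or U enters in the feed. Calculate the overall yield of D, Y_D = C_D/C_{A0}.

Exit C_A = C_{A0}(1−X) = 7.55×0.717 = 5.413 kmol/m³.
Rates in a CSTR are evaluated at the outlet concentration: r_D = 0.932×5.413 = 5.045, r_U = 0.0800×5.413^1.5 = 1.008.
Fraction of consumed A going to D: r_D/(r_D+r_U) = 0.8335.
C_D = 0.8335·C_{A0}·X = 0.8335×7.55×0.283 = 1.78 kmol/m³; Y_D = C_D/C_{A0} = 0.236.

0.236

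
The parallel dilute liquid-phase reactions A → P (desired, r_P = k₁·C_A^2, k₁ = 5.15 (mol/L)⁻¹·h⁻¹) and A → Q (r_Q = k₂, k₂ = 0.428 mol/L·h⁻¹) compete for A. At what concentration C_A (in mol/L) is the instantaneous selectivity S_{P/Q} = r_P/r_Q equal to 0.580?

0.220 mol/L

S_{P/Q} = (k₁/k₂)·C_A^2 ⇒ C_A = (S·k₂/k₁)^(0.5).
= (0.580×0.428/5.15)^(0.5) = (0.04820)^(0.5) = 0.220 mol/L.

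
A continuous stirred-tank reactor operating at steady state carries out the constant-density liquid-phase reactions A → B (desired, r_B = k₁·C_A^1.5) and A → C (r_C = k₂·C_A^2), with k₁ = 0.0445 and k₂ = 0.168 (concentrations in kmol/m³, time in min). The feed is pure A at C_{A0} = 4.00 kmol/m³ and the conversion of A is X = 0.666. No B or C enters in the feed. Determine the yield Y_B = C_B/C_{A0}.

0.124

Exit C_A = C_{A0}(1−X) = 4.00×0.334 = 1.336 kmol/m³.
Rates in a CSTR are evaluated at the outlet concentration: r_B = 0.0445×1.336^1.5 = 0.06872, r_C = 0.168×1.336^2 = 0.2999.
Fraction of consumed A going to B: r_B/(r_B+r_C) = 0.1864.
C_B = 0.1864·C_{A0}·X = 0.1864×4.00×0.666 = 0.497 kmol/m³; Y_B = C_B/C_{A0} = 0.124.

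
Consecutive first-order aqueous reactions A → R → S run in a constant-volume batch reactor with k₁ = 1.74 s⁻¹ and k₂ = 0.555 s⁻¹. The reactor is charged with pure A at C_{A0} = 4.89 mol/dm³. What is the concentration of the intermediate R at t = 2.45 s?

1.74 mol/dm³

The intermediate concentration in a first-order A→B→C sequence is C_R = k₁C_{A0}(e^(−k₁t) − e^(−k₂t))/(k₂−k₁).
e^(−k₁t) = e^(−1.74×2.45) = e^(−4.263) = 0.01408; e^(−k₂t) = e^(−1.360) = 0.2567.
C_R = 1.74×4.89/(0.555−1.74) × (0.01408−0.2567) = (-7.180)×(-0.2426) = 1.742 mol/dm³.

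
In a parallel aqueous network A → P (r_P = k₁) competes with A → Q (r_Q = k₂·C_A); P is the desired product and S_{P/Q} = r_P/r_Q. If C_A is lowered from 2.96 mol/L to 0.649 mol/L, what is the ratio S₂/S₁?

4.56

S_{P/Q} = (k₁/k₂)·C_A⁻¹, so S₂/S₁ = (C_{A,2}/C_{A,1})⁻¹.
= 2.96/0.649 = 4.56.
Selectivity toward P rises as C_A falls — low-concentration operation is favoured.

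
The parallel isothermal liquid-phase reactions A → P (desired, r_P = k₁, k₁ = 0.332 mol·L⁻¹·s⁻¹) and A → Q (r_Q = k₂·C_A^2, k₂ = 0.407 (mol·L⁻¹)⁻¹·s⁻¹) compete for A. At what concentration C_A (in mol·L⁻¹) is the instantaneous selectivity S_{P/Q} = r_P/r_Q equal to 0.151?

S_{P/Q} = (k₁/k₂)·C_A^-2 ⇒ C_A = (S·k₂/k₁)^(-0.5).
= (0.151×0.407/0.332)^(-0.5) = (0.1851)^(-0.5) = 2.32 mol·L⁻¹.

2.32 mol·L⁻¹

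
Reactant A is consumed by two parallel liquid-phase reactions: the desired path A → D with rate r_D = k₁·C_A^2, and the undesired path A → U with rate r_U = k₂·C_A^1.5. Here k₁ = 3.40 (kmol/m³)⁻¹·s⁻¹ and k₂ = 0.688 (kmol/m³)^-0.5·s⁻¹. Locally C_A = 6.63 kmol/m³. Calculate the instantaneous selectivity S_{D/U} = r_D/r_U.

12.7

S_{D/U} = r_D/r_U = (k₁·C_A^2)/(k₂·C_A^1.5) = (k₁/k₂)·C_A^0.5.
= (3.40×6.630^2) / (0.688×6.630^1.5) = 149.5/11.75 = 12.7.
Since the desired path is higher order in A, keeping C_A high (PFR or concentrated feed) favours D.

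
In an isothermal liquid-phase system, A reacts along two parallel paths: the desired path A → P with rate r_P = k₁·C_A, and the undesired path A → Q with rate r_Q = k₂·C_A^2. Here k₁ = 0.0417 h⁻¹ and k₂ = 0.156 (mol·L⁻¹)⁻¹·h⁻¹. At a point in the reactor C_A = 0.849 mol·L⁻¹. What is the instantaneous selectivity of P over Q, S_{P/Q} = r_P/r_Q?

S_{P/Q} = r_P/r_Q = (k₁·C_A)/(k₂·C_A^2) = (k₁/k₂)·C_A⁻¹.
= (0.0417×0.8490) / (0.156×0.8490^2) = 0.03540/0.1124 = 0.315.

0.315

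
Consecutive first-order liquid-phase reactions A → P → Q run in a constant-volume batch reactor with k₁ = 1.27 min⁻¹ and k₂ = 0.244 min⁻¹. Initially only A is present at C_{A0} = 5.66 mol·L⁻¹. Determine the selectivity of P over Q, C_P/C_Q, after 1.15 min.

5.39

The intermediate concentration in a first-order A→B→C sequence is C_P = k₁C_{A0}(e^(−k₁t) − e^(−k₂t))/(k₂−k₁).
e^(−k₁t) = e^(−1.27×1.15) = e^(−1.460) = 0.2321; e^(−k₂t) = e^(−0.2806) = 0.7553.
C_P = 1.27×5.66/(0.244−1.27) × (0.2321−0.7553) = (-7.006)×(-0.5232) = 3.666 mol·L⁻¹.
C_A = C_{A0}e^(−k₁t) = 1.314 mol·L⁻¹, so C_Q = C_{A0}−C_A−C_P = 0.6806 mol·L⁻¹; C_P/C_Q = 5.39.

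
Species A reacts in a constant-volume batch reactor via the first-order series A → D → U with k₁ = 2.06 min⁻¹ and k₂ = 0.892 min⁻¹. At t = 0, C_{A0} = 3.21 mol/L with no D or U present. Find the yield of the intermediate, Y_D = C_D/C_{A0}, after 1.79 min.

0.313

Solving the coupled first-order balances gives C_D(t) = [k₁/(k₂−k₁)]·C_{A0}·(e^(−k₁t) − e^(−k₂t)).
e^(−k₁t) = e^(−2.06×1.79) = e^(−3.687) = 0.02504; e^(−k₂t) = e^(−1.597) = 0.2026.
C_D = 2.06×3.21/(0.892−2.06) × (0.02504−0.2026) = (-5.661)×(-0.1775) = 1.005 mol/L.
Y_D = C_D/C_{A0} = 1.005/3.21 = 0.313.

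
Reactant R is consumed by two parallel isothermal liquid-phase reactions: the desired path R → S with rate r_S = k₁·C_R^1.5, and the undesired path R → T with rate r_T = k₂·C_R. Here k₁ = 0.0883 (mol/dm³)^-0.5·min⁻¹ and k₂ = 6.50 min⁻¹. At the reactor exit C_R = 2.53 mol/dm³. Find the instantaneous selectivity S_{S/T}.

S_{S/T} = r_S/r_T = (k₁·C_R^1.5)/(k₂·C_R) = (k₁/k₂)·C_R^0.5.
= (0.0883×2.530^1.5) / (6.50×2.530) = 0.3553/16.45 = 0.0216.

0.0216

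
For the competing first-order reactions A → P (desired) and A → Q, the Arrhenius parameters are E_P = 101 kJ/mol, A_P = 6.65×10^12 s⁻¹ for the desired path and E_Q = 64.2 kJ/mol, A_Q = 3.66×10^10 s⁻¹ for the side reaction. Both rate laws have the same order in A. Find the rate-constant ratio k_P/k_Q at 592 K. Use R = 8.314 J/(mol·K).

0.103

With equal orders, S_{P/Q} = k_P/k_Q = (A_P/A_Q)·exp[(E_Q−E_P)/(RT)].
(E_Q−E_P)/(RT) = (64.2−101)×10³/(8.314×592) = -36800/4922 = -7.477.
k_P/k_Q = (6.65×10^12/3.66×10^10)·exp(-7.477) = 181.7 × 5.661×10^-4 = 0.103.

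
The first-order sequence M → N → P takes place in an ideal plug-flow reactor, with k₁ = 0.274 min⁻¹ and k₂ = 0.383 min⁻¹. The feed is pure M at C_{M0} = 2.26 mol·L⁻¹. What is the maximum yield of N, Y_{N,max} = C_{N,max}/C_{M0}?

At the optimum, C_{N,max}/C_{M0} = (k₁/k₂)^[k₂/(k₂−k₁)].
= (0.274/0.383)^(0.383/(0.383−0.274)) = (0.7154)^(3.514) = 0.3083.

0.308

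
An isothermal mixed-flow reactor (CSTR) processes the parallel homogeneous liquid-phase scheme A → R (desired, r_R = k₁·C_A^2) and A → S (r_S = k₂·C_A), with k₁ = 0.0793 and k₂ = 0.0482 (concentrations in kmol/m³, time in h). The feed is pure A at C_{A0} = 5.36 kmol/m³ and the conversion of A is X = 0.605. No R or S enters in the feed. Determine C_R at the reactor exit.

2.52 kmol/m³

Exit C_A = C_{A0}(1−X) = 5.36×0.395 = 2.117 kmol/m³.
In a CSTR the entire volume is at exit conditions, so r_R = 0.0793×2.117^2 = 0.3555 and r_S = 0.0482×2.117 = 0.1020.
Fraction of consumed A going to R: r_R/(r_R+r_S) = 0.7769.
C_R = 0.7769·C_{A0}·X = 0.7769×5.36×0.605 = 2.52 kmol/m³.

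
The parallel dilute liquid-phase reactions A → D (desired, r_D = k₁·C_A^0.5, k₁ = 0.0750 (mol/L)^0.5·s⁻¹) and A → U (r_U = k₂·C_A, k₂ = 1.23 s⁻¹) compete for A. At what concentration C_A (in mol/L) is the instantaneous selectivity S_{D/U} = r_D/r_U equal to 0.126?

S_{D/U} = (k₁/k₂)·C_A^-0.5 ⇒ C_A = (S·k₂/k₁)^(-2).
= (0.126×1.23/0.0750)^(-2) = (2.066)^(-2) = 0.234 mol/L.

0.234 mol/L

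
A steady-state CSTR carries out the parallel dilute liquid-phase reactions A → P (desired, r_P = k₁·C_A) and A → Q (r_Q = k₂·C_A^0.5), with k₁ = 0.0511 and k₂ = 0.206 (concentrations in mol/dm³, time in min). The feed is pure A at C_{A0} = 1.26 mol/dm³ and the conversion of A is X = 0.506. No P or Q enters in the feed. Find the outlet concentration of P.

0.104 mol/dm³

Exit C_A = C_{A0}(1−X) = 1.26×0.494 = 0.6224 mol/dm³.
In a CSTR the entire volume is at exit conditions, so r_P = 0.0511×0.6224 = 0.03181 and r_Q = 0.206×0.6224^0.5 = 0.1625.
Fraction of consumed A going to P: r_P/(r_P+r_Q) = 0.1637.
C_P = 0.1637·C_{A0}·X = 0.1637×1.26×0.506 = 0.104 mol/dm³.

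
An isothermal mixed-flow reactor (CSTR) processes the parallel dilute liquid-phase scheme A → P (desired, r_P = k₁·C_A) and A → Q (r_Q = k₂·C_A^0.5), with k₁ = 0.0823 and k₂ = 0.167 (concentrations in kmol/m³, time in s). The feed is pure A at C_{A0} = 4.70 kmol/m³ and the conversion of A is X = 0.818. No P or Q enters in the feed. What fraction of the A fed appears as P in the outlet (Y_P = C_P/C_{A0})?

Exit C_A = C_{A0}(1−X) = 4.70×0.182 = 0.8554 kmol/m³.
A CSTR operates uniformly at the exit composition, giving r_P = 0.07040 and r_Q = 0.1545 (each k·C_A^n at C_A = 0.8554).
Fraction of consumed A going to P: r_P/(r_P+r_Q) = 0.3131.
C_P = 0.3131·C_{A0}·X = 0.3131×4.70×0.818 = 1.20 kmol/m³; Y_P = C_P/C_{A0} = 0.256.

0.256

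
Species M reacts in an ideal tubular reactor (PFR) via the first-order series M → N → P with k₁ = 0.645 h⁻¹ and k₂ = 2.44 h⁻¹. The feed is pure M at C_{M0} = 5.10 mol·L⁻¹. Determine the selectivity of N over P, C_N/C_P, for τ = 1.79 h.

For first-order series with pure M initially, C_N(τ) = k₁C_{M0}/(k₂−k₁)·(e^(−k₁τ) − e^(−k₂τ)).
e^(−k₁τ) = e^(−0.645×1.79) = e^(−1.155) = 0.3152; e^(−k₂τ) = e^(−4.368) = 0.01268.
C_N = 0.645×5.10/(2.44−0.645) × (0.3152−0.01268) = 1.833×0.3025 = 0.5544 mol·L⁻¹.
C_M = C_{M0}e^(−k₁τ) = 1.608 mol·L⁻¹, so C_P = C_{M0}−C_M−C_N = 2.938 mol·L⁻¹; C_N/C_P = 0.189.

0.189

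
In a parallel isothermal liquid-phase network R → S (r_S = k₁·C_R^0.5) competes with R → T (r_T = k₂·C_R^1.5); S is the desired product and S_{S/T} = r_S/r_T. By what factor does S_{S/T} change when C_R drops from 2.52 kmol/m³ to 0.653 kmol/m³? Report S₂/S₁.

S_{S/T} = (k₁/k₂)·C_R⁻¹, so S₂/S₁ = (C_{R,2}/C_{R,1})⁻¹.
= 2.52/0.653 = 3.86.

3.86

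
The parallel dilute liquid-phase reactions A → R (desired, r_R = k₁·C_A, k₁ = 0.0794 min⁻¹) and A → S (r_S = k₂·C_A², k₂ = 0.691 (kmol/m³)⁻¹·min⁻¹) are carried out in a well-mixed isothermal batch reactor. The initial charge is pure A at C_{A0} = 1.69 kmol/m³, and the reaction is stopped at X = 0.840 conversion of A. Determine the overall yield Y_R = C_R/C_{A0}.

C_A = C_{A0}(1−X) = 0.2704 kmol/m³.
Along a PFR/batch, dC_R/dC_A = −r_R/(r_R+r_S) = −k₁/(k₁+k₂·C_A).
Integrating from C_{A0} to C_A: C_R = (0.0794/0.691)·ln[(0.0794+0.691·1.69)/(0.0794+0.691·0.270)] = 0.1149·ln(1.247/0.2662) = 0.1774 kmol/m³.
Y_R = C_R/C_{A0} = 0.1774/1.69 = 0.105.

0.105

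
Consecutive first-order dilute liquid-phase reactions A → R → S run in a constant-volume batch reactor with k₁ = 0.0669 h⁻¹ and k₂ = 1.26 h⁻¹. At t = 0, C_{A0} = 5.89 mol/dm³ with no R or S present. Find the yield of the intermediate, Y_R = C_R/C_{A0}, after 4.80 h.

Solving the coupled first-order balances gives C_R(t) = [k₁/(k₂−k₁)]·C_{A0}·(e^(−k₁t) − e^(−k₂t)).
e^(−k₁t) = e^(−0.0669×4.80) = e^(−0.3211) = 0.7253; e^(−k₂t) = e^(−6.048) = 0.002363.
C_R = 0.0669×5.89/(1.26−0.0669) × (0.7253−0.002363) = 0.3303×0.7230 = 0.2388 mol/dm³.
Y_R = C_R/C_{A0} = 0.2388/5.89 = 0.0405.

0.0405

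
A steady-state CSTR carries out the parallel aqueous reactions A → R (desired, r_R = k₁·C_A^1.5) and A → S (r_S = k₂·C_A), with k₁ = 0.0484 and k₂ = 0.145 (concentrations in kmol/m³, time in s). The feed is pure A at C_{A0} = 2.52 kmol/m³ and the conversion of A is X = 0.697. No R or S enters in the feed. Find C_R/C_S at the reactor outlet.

Exit C_A = C_{A0}(1−X) = 2.52×0.303 = 0.7636 kmol/m³.
In a CSTR the entire volume is at exit conditions, so r_R = 0.0484×0.7636^1.5 = 0.03229 and r_S = 0.145×0.7636 = 0.1107.
Overall selectivity = C_R/C_S = r_Rτ/(r_Sτ) = r_R/r_S = 0.292.

0.292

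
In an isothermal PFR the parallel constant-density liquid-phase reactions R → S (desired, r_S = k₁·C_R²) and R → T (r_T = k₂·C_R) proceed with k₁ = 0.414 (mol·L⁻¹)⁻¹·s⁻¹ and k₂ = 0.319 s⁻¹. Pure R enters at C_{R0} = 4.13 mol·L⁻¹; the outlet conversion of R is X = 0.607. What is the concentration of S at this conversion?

C_R = C_{R0}(1−X) = 1.623 mol·L⁻¹.
Along a PFR/batch, dC_T/dC_R = −r_T/(r_S+r_T) = −k₂/(k₂+k₁·C_R).
Integrating from C_{R0} to C_R: C_T = (0.319/0.414)·ln[(0.319+0.414·4.13)/(0.319+0.414·1.62)] = 0.7705·ln(2.029/0.9910) = 0.5521 mol·L⁻¹.
Then C_S = (C_{R0}−C_R) − C_T = 2.507 − 0.5521 = 1.955 mol·L⁻¹.

1.95 mol·L⁻¹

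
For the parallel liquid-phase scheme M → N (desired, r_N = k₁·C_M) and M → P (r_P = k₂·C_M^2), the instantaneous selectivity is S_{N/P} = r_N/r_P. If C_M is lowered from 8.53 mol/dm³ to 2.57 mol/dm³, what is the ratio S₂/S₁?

S_{N/P} = (k₁/k₂)·C_M⁻¹, so S₂/S₁ = (C_{M,2}/C_{M,1})⁻¹.
= 8.53/2.57 = 3.32.

3.32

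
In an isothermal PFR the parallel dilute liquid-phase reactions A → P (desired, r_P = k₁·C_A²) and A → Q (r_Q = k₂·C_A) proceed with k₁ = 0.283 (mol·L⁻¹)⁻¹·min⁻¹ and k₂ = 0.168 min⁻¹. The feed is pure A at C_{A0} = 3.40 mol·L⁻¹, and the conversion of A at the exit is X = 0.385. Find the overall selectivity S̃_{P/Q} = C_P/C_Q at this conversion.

C_A = C_{A0}(1−X) = 2.091 mol·L⁻¹.
Along a PFR/batch, dC_Q/dC_A = −r_Q/(r_P+r_Q) = −k₂/(k₂+k₁·C_A).
Integrating from C_{A0} to C_A: C_Q = (0.168/0.283)·ln[(0.168+0.283·3.40)/(0.168+0.283·2.09)] = 0.5936·ln(1.130/0.7598) = 0.2358 mol·L⁻¹.
Then C_P = (C_{A0}−C_A) − C_Q = 1.309 − 0.2358 = 1.073 mol·L⁻¹.
S̃_{P/Q} = C_P/C_Q = 1.073/0.2358 = 4.55.

4.55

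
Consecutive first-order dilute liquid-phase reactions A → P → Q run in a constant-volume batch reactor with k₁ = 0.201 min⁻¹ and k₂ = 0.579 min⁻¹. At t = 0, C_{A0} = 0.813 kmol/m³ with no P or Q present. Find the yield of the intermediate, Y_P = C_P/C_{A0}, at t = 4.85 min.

0.169

The intermediate concentration in a first-order A→B→C sequence is C_P = k₁C_{A0}(e^(−k₁t) − e^(−k₂t))/(k₂−k₁).
e^(−k₁t) = e^(−0.201×4.85) = e^(−0.9748) = 0.3772; e^(−k₂t) = e^(−2.808) = 0.06032.
C_P = 0.201×0.813/(0.579−0.201) × (0.3772−0.06032) = 0.4323×0.3169 = 0.1370 kmol/m³.
Y_P = C_P/C_{A0} = 0.1370/0.813 = 0.169.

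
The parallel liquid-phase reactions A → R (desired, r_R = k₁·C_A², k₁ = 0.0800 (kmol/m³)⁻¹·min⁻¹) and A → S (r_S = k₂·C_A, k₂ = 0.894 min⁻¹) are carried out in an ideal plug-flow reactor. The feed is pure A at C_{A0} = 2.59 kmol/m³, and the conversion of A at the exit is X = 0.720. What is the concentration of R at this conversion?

0.238 kmol/m³

C_A = C_{A0}(1−X) = 0.7252 kmol/m³.
Along a PFR/batch, dC_S/dC_A = −r_S/(r_R+r_S) = −k₂/(k₂+k₁·C_A).
Integrating from C_{A0} to C_A: C_S = (0.894/0.0800)·ln[(0.894+0.0800·2.59)/(0.894+0.0800·0.725)] = 11.18·ln(1.101/0.9520) = 1.627 kmol/m³.
Then C_R = (C_{A0}−C_A) − C_S = 1.865 − 1.627 = 0.2380 kmol/m³.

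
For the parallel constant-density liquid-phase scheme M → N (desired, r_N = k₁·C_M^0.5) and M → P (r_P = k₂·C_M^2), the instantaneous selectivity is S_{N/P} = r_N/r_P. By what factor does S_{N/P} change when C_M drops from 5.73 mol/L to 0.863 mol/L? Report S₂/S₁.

17.1

S_{N/P} = (k₁/k₂)·C_M^-1.5, so S₂/S₁ = (C_{M,2}/C_{M,1})^-1.5.
= (0.863/5.73)^(-1.5) = (0.1506)^(-1.5) = 17.1.
Selectivity toward N rises as C_M falls — low-concentration operation is favoured.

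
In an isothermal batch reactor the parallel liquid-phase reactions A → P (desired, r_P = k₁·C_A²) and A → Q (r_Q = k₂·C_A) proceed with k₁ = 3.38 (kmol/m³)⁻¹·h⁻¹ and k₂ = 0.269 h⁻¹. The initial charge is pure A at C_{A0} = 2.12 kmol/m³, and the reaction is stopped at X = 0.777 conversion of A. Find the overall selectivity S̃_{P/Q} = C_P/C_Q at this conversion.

14.0

C_A = C_{A0}(1−X) = 0.4728 kmol/m³.
Along a PFR/batch, dC_Q/dC_A = −r_Q/(r_P+r_Q) = −k₂/(k₂+k₁·C_A).
Integrating from C_{A0} to C_A: C_Q = (0.269/3.38)·ln[(0.269+3.38·2.12)/(0.269+3.38·0.473)] = 0.07959·ln(7.435/1.867) = 0.1100 kmol/m³.
Then C_P = (C_{A0}−C_A) − C_Q = 1.647 − 0.1100 = 1.537 kmol/m³.
S̃_{P/Q} = C_P/C_Q = 1.537/0.1100 = 14.0.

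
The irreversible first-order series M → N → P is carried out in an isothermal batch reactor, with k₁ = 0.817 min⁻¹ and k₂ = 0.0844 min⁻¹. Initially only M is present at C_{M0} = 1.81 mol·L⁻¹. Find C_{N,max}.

At the optimum, C_{N,max}/C_{M0} = (k₁/k₂)^[k₂/(k₂−k₁)].
= (0.817/0.0844)^(0.0844/(0.0844−0.817)) = (9.680)^(-0.1152) = 0.7699.
C_{N,max} = 0.7699×1.81 = 1.39 mol·L⁻¹.

1.39 mol·L⁻¹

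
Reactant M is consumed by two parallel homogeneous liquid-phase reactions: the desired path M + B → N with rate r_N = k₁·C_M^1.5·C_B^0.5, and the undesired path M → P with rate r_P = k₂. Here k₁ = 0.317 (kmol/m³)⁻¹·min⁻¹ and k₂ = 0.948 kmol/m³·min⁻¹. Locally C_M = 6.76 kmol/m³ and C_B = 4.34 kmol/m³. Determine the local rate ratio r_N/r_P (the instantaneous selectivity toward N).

12.2

S_{N/P} = r_N/r_P = (k₁·C_M^1.5·C_B^0.5)/(k₂) = (k₁/k₂)·C_M^1.5·C_B^0.5.
= (0.317×6.760^1.5×4.340^0.5) / (0.948) = 11.61/0.9480 = 12.2.
Since the desired path is higher order in M, keeping C_M high (PFR or concentrated feed) favours N.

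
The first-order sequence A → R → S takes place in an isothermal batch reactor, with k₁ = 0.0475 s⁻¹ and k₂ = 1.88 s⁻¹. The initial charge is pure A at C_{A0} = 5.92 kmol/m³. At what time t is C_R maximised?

For first-order series the maximum of C_R occurs at t_opt = ln(k₂/k₁)/(k₂−k₁).
= ln(1.88/0.0475)/(1.88−0.0475) = ln(39.58)/1.832 = 3.678/1.832 = 2.01 s.

2.01 s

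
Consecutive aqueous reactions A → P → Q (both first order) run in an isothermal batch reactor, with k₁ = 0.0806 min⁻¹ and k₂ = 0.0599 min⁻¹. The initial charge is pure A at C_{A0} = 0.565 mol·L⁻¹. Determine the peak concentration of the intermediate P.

At the optimum, C_{P,max}/C_{A0} = (k₁/k₂)^[k₂/(k₂−k₁)].
= (0.0806/0.0599)^(0.0599/(0.0599−0.0806)) = (1.346)^(-2.894) = 0.4236.
C_{P,max} = 0.4236×0.565 = 0.239 mol·L⁻¹.

0.239 mol·L⁻¹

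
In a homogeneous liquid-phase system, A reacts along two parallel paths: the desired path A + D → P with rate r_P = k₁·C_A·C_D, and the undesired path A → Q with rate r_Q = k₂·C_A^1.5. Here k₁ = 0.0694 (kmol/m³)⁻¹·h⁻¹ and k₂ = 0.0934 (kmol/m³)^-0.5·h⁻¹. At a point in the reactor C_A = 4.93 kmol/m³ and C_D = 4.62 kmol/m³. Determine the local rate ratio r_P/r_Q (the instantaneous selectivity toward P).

1.55

S_{P/Q} = r_P/r_Q = (k₁·C_A·C_D)/(k₂·C_A^1.5) = (k₁/k₂)·C_A^-0.5·C_D.
= (0.0694×4.930×4.620) / (0.0934×4.930^1.5) = 1.581/1.022 = 1.55.
The undesired path is higher order in A, so low C_A (CSTR or dilute feed) favours P.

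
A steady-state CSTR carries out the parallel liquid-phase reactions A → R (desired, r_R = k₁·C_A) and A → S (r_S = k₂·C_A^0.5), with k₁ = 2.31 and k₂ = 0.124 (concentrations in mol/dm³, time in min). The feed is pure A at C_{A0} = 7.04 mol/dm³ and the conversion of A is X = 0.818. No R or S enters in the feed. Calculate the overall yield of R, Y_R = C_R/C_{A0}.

0.781

Exit C_A = C_{A0}(1−X) = 7.04×0.182 = 1.281 mol/dm³.
In a CSTR the entire volume is at exit conditions, so r_R = 2.31×1.281 = 2.960 and r_S = 0.124×1.281^0.5 = 0.1404.
Fraction of consumed A going to R: r_R/(r_R+r_S) = 0.9547.
C_R = 0.9547·C_{A0}·X = 0.9547×7.04×0.818 = 5.50 mol/dm³; Y_R = C_R/C_{A0} = 0.781.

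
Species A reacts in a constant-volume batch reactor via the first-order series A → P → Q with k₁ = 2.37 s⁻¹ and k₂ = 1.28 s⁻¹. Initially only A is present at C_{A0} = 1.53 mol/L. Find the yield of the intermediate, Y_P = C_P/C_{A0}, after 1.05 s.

Solving the coupled first-order balances gives C_P(t) = [k₁/(k₂−k₁)]·C_{A0}·(e^(−k₁t) − e^(−k₂t)).
e^(−k₁t) = e^(−2.37×1.05) = e^(−2.489) = 0.08303; e^(−k₂t) = e^(−1.344) = 0.2608.
C_P = 2.37×1.53/(1.28−2.37) × (0.08303−0.2608) = (-3.327)×(-0.1778) = 0.5914 mol/L.
Y_P = C_P/C_{A0} = 0.5914/1.53 = 0.387.

0.387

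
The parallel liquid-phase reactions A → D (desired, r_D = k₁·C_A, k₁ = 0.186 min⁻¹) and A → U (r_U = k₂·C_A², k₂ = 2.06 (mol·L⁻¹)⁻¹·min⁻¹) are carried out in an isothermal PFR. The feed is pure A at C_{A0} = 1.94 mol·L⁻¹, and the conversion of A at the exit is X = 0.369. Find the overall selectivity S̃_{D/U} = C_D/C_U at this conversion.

0.0580

C_A = C_{A0}(1−X) = 1.224 mol·L⁻¹.
Along a PFR/batch, dC_D/dC_A = −r_D/(r_D+r_U) = −k₁/(k₁+k₂·C_A).
Integrating from C_{A0} to C_A: C_D = (0.186/2.06)·ln[(0.186+2.06·1.94)/(0.186+2.06·1.22)] = 0.09029·ln(4.182/2.708) = 0.03926 mol·L⁻¹.
C_U = (C_{A0}−C_A)−C_D = 0.6766 mol·L⁻¹; S̃_{D/U} = 0.03926/0.6766 = 0.0580.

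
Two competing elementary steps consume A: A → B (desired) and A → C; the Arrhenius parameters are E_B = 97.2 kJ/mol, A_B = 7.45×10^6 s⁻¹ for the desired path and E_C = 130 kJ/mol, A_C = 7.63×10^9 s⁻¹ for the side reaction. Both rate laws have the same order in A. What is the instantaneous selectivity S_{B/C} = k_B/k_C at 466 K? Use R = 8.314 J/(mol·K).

4.64

With equal orders, S_{B/C} = k_B/k_C = (A_B/A_C)·exp[(E_C−E_B)/(RT)].
(E_C−E_B)/(RT) = (130−97.2)×10³/(8.314×466) = 32800/3874 = 8.466.
k_B/k_C = (7.45×10^6/7.63×10^9)·exp(8.466) = 9.764×10^-4 × 4750 = 4.64.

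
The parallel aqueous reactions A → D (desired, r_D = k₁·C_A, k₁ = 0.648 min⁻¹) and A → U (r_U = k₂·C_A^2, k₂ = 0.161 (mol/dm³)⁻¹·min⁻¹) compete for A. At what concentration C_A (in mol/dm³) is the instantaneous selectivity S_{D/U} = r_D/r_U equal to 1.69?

2.38 mol/dm³

S_{D/U} = (k₁/k₂)·C_A⁻¹ ⇒ C_A = (S·k₂/k₁)^(-1).
= (1.69×0.161/0.648)^(-1) = (0.4199)^(-1) = 2.38 mol/dm³.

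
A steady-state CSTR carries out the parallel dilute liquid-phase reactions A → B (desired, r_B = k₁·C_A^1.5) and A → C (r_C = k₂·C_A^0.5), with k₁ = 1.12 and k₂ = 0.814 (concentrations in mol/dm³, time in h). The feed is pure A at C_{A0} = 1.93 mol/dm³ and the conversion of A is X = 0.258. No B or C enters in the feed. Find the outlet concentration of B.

0.330 mol/dm³

Exit C_A = C_{A0}(1−X) = 1.93×0.742 = 1.432 mol/dm³.
In a CSTR the entire volume is at exit conditions, so r_B = 1.12×1.432^1.5 = 1.919 and r_C = 0.814×1.432^0.5 = 0.9741.
Fraction of consumed A going to B: r_B/(r_B+r_C) = 0.6633.
C_B = 0.6633·C_{A0}·X = 0.6633×1.93×0.258 = 0.330 mol/dm³.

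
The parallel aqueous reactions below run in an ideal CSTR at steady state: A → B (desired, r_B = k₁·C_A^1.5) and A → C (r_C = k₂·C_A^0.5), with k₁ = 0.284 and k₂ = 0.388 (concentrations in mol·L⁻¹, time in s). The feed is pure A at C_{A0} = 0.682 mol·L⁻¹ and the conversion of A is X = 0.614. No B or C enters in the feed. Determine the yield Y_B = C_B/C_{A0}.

Exit C_A = C_{A0}(1−X) = 0.682×0.386 = 0.2633 mol·L⁻¹.
A CSTR operates uniformly at the exit composition, giving r_B = 0.03836 and r_C = 0.1991 (each k·C_A^n at C_A = 0.2633).
Fraction of consumed A going to B: r_B/(r_B+r_C) = 0.1616.
C_B = 0.1616·C_{A0}·X = 0.1616×0.682×0.614 = 0.0677 mol·L⁻¹; Y_B = C_B/C_{A0} = 0.0992.

0.0992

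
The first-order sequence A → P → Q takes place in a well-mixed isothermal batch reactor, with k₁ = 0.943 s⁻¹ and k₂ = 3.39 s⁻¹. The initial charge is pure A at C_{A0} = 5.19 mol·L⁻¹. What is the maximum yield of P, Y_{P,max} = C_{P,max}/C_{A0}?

0.170

Evaluating C_P at t_opt = ln(k₂/k₁)/(k₂−k₁) gives C_{P,max}/C_{A0} = (k₁/k₂)^[k₂/(k₂−k₁)].
= (0.943/3.39)^(3.39/(3.39−0.943)) = (0.2782)^(1.385) = 0.1699.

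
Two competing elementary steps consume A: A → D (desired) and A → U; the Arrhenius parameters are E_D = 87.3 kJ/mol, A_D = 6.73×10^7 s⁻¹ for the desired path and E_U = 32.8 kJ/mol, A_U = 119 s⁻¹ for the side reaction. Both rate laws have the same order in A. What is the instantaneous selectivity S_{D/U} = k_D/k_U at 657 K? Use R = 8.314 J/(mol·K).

k_D/k_U = (A_D/A_U)·exp[−(E_D−E_U)/(RT)] = (A_D/A_U)·exp[(E_U−E_D)/(RT)].
(E_U−E_D)/(RT) = (32.8−87.3)×10³/(8.314×657) = -54500/5462 = -9.977.
k_D/k_U = (6.73×10^7/119)·exp(-9.977) = 5.655×10^5 × 4.643×10^-5 = 26.3.
Since E_D > E_U, raising the temperature improves selectivity toward D.

26.3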